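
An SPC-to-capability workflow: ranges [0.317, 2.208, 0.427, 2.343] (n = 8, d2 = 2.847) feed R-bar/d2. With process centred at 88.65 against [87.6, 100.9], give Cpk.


R_bar = (0.317 + 2.208 + 0.427 + 2.343) / 4 = 1.32375
sigma = R_bar / d2 = 1.32375 / 2.847 = 0.46496312
Cp = (USL - LSL)/(6*sigma) = (100.9 - 87.6)/(6*0.46496312) = 4.7674
Cpu = (100.9 - 88.65)/(3*0.46496312) = 8.7821
Cpl = (88.65 - 87.6)/(3*0.46496312) = 0.7527
Cpk = min(Cpu, Cpl) = 0.7527

0.7527


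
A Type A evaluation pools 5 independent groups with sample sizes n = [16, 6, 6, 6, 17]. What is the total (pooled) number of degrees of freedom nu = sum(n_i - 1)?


nu = sum_i (n_i - 1)
nu = ((16 - 1) + (6 - 1) + (6 - 1) + (6 - 1) + (17 - 1))
nu = 15 + 5 + 5 + 5 + 16
nu = 46

46


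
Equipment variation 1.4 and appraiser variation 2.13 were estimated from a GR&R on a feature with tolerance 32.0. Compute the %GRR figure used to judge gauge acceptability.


GRR = sqrt(EV^2 + AV^2) = sqrt(1.4^2 + 2.13^2) = 2.5489017
%GRR = GRR / tol * 100 = 2.5489017 / 32.0 * 100
%GRR = 7.9653

7.9653


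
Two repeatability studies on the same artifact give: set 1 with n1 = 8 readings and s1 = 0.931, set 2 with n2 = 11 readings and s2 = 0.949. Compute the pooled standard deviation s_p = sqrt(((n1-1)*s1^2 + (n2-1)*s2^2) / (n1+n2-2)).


s_p = sqrt(((n1-1)*s1^2 + (n2-1)*s2^2) / (n1+n2-2))
numerator = (8-1)*0.931^2 + (11-1)*0.949^2 = 6.067327 + 9.00601 = 15.073337
denominator = 8 + 11 - 2 = 17
s_p^2 = 15.073337 / 17 = 0.88666688
s_p = sqrt(0.88666688) = 0.9416

0.9416


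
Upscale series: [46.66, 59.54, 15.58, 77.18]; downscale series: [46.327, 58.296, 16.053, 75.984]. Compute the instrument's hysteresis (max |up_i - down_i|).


|46.66 - 46.327| = 0.3330
|59.54 - 58.296| = 1.2440
|15.58 - 16.053| = 0.4730
|77.18 - 75.984| = 1.1960
hysteresis = max(diffs) = 1.2440

1.2440


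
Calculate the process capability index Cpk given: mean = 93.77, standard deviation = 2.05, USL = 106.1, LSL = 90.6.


Cpu = (USL - mean) / (3*sigma) = (106.1 - 93.77) / (3*2.05) = 2.0049
Cpl = (mean - LSL) / (3*sigma) = (93.77 - 90.6) / (3*2.05) = 0.5154
Cpk = min(Cpu, Cpl) = 0.5154

0.5154


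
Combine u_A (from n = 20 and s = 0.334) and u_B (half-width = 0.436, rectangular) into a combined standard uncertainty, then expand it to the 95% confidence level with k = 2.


u_A = s / sqrt(n) = 0.334 / sqrt(20) = 0.07468467
u_B = half_width / sqrt(3) = 0.436 / sqrt(3) = 0.25172472
uc = sqrt(u_A^2 + u_B^2) = sqrt(0.07468467^2 + 0.25172472^2) = 0.26257025
U = k * uc = 2 * 0.26257025
U = 0.5251

0.5251


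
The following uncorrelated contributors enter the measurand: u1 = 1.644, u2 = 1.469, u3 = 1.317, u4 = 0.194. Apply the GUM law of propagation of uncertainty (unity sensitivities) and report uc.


uc = sqrt(1.644^2 + 1.469^2 + 1.317^2 + 0.194^2)
uc = sqrt(6.632822)
uc = 2.5754

2.5754


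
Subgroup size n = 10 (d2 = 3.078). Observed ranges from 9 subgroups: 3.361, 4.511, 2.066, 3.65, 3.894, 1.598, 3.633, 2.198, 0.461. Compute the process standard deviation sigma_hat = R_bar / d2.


R_bar = (3.361 + 4.511 + 2.066 + 3.65 + 3.894 + 1.598 + 3.633 + 2.198 + 0.461) / 9
R_bar = 25.372 / 9 = 2.8191111
sigma_hat = R_bar / d2 = 2.8191111 / 3.078 = 0.9159

0.9159


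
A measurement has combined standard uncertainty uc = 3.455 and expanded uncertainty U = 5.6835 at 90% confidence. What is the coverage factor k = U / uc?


k = U / uc
k = 5.6835 / 3.455
k = 1.645

1.645


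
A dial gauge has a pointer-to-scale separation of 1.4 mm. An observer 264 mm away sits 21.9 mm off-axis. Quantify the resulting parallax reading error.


error = h * offset / d
= 1.4 * 21.9 / 264
= 0.1161

0.1161


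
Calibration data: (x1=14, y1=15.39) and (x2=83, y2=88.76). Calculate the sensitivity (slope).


slope = (y2 - y1) / (x2 - x1)
= (88.76 - 15.39) / (83 - 14)
= 73.3700 / 69
= 1.0633

1.0633


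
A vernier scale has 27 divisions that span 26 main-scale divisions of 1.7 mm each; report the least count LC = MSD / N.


LC = MSD / n_div
= 1.7 / 27
= 0.0630

0.0630


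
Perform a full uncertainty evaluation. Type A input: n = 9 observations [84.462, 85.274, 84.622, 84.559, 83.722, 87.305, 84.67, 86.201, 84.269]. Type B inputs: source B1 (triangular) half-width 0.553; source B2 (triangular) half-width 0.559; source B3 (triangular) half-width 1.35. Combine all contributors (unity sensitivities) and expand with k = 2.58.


mean = (84.462 + 85.274 + 84.622 + 84.559 + 83.722 + 87.305 + 84.67 + 86.201 + 84.269) / 9 = 85.00933333
s = sqrt(sum((x - mean)^2)/(n-1)) = 1.1030113
u_A = s / sqrt(n) = 1.1030113 / sqrt(9) = 0.36767043
u_B1 = 0.553 / sqrt(6) = 0.2257613
u_B2 = 0.559 / sqrt(6) = 0.22821079
u_B3 = 1.35 / sqrt(6) = 0.55113519
uc = sqrt(0.36767043^2 + 0.2257613^2 + 0.22821079^2 + 0.55113519^2) = 0.73619282
U = k * uc = 2.58 * 0.73619282
U = 1.8994

1.8994


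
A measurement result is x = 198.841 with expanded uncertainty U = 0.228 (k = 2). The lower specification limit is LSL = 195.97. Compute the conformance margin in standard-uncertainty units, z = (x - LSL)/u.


u = U / k = 0.228 / 2 = 0.114
margin = |LSL - x| = |195.97 - 198.841| = 2.871
z = margin / u = 2.871 / 0.114
z = 25.1842

25.1842


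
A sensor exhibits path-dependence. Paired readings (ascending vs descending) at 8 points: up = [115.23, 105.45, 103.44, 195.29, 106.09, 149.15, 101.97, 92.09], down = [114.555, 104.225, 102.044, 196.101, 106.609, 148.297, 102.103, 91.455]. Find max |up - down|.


|115.23 - 114.555| = 0.6750
|105.45 - 104.225| = 1.2250
|103.44 - 102.044| = 1.3960
|195.29 - 196.101| = 0.8110
|106.09 - 106.609| = 0.5190
|149.15 - 148.297| = 0.8530
|101.97 - 102.103| = 0.1330
|92.09 - 91.455| = 0.6350
hysteresis = max(diffs) = 1.3960

1.3960


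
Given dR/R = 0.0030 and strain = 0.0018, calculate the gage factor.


GF = (dR/R) / epsilon
= 0.0030 / 0.0018
= 1.6667

1.6667


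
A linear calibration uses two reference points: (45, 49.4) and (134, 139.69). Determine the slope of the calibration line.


slope = (y2 - y1) / (x2 - x1)
= (139.69 - 49.4) / (134 - 45)
= 90.2900 / 89
= 1.0145

1.0145


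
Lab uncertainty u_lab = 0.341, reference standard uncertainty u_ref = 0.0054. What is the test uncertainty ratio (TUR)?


TUR = u_lab / u_ref
= 0.341 / 0.0054
= 63.1481

63.1481


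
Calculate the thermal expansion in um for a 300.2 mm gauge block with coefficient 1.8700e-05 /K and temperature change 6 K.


dL = L * alpha * dT
= 300.2 * 1.8700e-05 * 6
= 0.0336824 mm
dL_um = 0.0336824 * 1000 = 33.6824 um

33.6824


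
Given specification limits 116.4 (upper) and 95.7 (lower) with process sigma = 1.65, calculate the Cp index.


Cp = (USL - LSL) / (6 * sigma)
= (116.4 - 95.7) / (6 * 1.65)
= 20.7000 / 9.9000
= 2.0909

2.0909


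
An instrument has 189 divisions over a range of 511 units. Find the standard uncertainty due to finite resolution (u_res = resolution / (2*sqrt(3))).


resolution = range / divisions
resolution = 511 / 189 = 2.7037037
u_res = resolution / (2*sqrt(3))
u_res = 2.7037037 / 3.4641016
u_res = 0.7805

0.7805


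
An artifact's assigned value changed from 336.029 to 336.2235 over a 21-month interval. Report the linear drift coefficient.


rate = (v2 - v1) / months
= (336.2235 - 336.029) / 21
= 0.1945 / 21
= 0.0093

0.0093


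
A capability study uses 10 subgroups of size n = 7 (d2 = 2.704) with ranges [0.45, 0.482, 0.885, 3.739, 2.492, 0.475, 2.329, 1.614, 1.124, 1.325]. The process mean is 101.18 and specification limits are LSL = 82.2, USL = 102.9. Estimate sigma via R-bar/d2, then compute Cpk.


R_bar = (0.45 + 0.482 + 0.885 + 3.739 + 2.492 + 0.475 + 2.329 + 1.614 + 1.124 + 1.325) / 10 = 1.4915
sigma = R_bar / d2 = 1.4915 / 2.704 = 0.55159024
Cp = (USL - LSL)/(6*sigma) = (102.9 - 82.2)/(6*0.55159024) = 6.2546
Cpu = (102.9 - 101.18)/(3*0.55159024) = 1.0394
Cpl = (101.18 - 82.2)/(3*0.55159024) = 11.4699
Cpk = min(Cpu, Cpl) = 1.0394

1.0394


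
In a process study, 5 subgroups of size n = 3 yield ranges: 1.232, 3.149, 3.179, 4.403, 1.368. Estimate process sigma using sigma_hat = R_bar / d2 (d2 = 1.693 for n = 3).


R_bar = (1.232 + 3.149 + 3.179 + 4.403 + 1.368) / 5
R_bar = 13.331 / 5 = 2.6662
sigma_hat = R_bar / d2 = 2.6662 / 1.693 = 1.5748

1.5748


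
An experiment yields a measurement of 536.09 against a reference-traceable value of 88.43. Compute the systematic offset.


Systematic error = measured - true
= 536.09 - 88.43
= 447.6600

447.6600


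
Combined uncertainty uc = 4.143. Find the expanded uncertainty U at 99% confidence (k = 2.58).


U = k * uc
U = 2.58 * 4.143
U = 10.6889

10.6889


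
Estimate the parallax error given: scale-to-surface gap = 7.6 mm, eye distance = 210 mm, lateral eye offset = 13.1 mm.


error = h * offset / d
= 7.6 * 13.1 / 210
= 0.4741

0.4741


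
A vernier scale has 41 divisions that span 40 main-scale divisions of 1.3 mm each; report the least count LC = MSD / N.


LC = MSD / n_div
= 1.3 / 41
= 0.0317

0.0317


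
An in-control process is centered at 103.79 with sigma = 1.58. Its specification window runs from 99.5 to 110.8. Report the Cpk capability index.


Cpu = (USL - mean) / (3*sigma) = (110.8 - 103.79) / (3*1.58) = 1.4789
Cpl = (mean - LSL) / (3*sigma) = (103.79 - 99.5) / (3*1.58) = 0.9051
Cpk = min(Cpu, Cpl) = 0.9051

0.9051


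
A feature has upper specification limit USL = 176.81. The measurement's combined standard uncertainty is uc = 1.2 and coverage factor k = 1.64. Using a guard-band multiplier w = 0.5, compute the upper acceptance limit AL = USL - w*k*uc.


U = k * uc = 1.64 * 1.2 = 1.968
guard band g = w * U = 0.5 * 1.968 = 0.984
AL = USL - g = 176.81 - 0.984
AL = 175.8260

175.8260


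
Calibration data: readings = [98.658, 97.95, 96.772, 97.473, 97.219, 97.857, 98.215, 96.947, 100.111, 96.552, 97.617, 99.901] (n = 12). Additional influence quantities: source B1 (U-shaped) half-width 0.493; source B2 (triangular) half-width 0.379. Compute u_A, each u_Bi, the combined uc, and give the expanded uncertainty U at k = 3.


mean = (98.658 + 97.95 + 96.772 + 97.473 + 97.219 + 97.857 + 98.215 + 96.947 + 100.111 + 96.552 + 97.617 + 99.901) / 12 = 97.93933333
s = sqrt(sum((x - mean)^2)/(n-1)) = 1.1392171
u_A = s / sqrt(n) = 1.1392171 / sqrt(12) = 0.32886365
u_B1 = 0.493 / sqrt(2) = 0.34860364
u_B2 = 0.379 / sqrt(6) = 0.1547261
uc = sqrt(0.32886365^2 + 0.34860364^2 + 0.1547261^2) = 0.50360298
U = k * uc = 3 * 0.50360298
U = 1.5108

1.5108


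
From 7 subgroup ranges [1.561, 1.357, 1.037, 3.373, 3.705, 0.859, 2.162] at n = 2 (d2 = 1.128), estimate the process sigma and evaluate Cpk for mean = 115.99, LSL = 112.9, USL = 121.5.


R_bar = (1.561 + 1.357 + 1.037 + 3.373 + 3.705 + 0.859 + 2.162) / 7 = 2.0077143
sigma = R_bar / d2 = 2.0077143 / 1.128 = 1.7798886
Cp = (USL - LSL)/(6*sigma) = (121.5 - 112.9)/(6*1.7798886) = 0.8053
Cpu = (121.5 - 115.99)/(3*1.7798886) = 1.0319
Cpl = (115.99 - 112.9)/(3*1.7798886) = 0.5787
Cpk = min(Cpu, Cpl) = 0.5787

0.5787


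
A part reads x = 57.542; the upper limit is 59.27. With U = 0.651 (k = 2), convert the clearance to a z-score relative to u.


u = U / k = 0.651 / 2 = 0.3255
margin = |USL - x| = |59.27 - 57.542| = 1.728
z = margin / u = 1.728 / 0.3255
z = 5.3088

5.3088


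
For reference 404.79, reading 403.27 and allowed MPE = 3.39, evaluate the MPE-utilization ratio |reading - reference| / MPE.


e = indication - reference = 403.27 - 404.79 = -1.5200
|e| = 1.5200
ratio = |e| / MPE = 1.5200 / 3.39
ratio = 0.4484

0.4484


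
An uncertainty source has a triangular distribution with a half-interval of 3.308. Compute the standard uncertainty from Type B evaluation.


u_B = half_width / sqrt(6)
u_B = 3.308 / 2.4494897
u_B = 1.3505

1.3505


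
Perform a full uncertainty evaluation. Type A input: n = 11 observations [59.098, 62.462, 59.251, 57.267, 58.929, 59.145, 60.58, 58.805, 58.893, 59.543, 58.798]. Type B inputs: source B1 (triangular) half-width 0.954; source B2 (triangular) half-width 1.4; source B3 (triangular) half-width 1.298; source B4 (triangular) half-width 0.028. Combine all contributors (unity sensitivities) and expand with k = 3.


mean = (59.098 + 62.462 + 59.251 + 57.267 + 58.929 + 59.145 + 60.58 + 58.805 + 58.893 + 59.543 + 58.798) / 11 = 59.34281818
s = sqrt(sum((x - mean)^2)/(n-1)) = 1.2913622
u_A = s / sqrt(n) = 1.2913622 / sqrt(11) = 0.38936035
u_B1 = 0.954 / sqrt(6) = 0.38946887
u_B2 = 1.4 / sqrt(6) = 0.57154761
u_B3 = 1.298 / sqrt(6) = 0.52990628
u_B4 = 0.028 / sqrt(6) = 0.011430952
uc = sqrt(0.38936035^2 + 0.38946887^2 + 0.57154761^2 + 0.52990628^2 + 0.011430952^2) = 0.95440321
U = k * uc = 3 * 0.95440321
U = 2.8632

2.8632


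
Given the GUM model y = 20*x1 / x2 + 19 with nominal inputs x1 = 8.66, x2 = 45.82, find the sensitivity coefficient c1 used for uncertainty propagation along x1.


y = 20*x1 / x2 + 19
dy/dx1 = 20/x2
Evaluate at x2 = 45.82: c1 = 20 / 45.82
c1 = 0.4365

0.4365


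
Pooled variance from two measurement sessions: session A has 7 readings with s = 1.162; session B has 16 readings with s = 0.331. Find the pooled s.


s_p = sqrt(((n1-1)*s1^2 + (n2-1)*s2^2) / (n1+n2-2))
numerator = (7-1)*1.162^2 + (16-1)*0.331^2 = 8.101464 + 1.643415 = 9.744879
denominator = 7 + 16 - 2 = 21
s_p^2 = 9.744879 / 21 = 0.46404186
s_p = sqrt(0.46404186) = 0.6812

0.6812


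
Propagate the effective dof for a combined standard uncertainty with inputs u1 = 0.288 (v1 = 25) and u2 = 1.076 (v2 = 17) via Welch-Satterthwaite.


uc = sqrt(u1^2 + u2^2) = sqrt(0.288^2 + 1.076^2) = 1.1138761
v_eff = uc^4 / (u1^4/v1 + u2^4/v2)
= 1.1138761^4 / (0.288^4/25 + 1.076^4/17)
= 1.539386 / 0.07912491
v_eff = 19.4551

19.4551


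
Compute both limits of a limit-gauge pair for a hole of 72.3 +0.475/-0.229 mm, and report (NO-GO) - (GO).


GO = nominal - lower_tol (smallest hole = maximum material condition)
GO = 72.3 - 0.229 = 72.071
NO-GO = nominal + upper_tol (largest hole = least material condition)
NO-GO = 72.3 + 0.475 = 72.775
spread = NO-GO - GO = 72.775 - 72.071 = 0.7040

0.7040


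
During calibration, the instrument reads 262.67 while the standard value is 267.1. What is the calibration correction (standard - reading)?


Correction = standard - reading
= 267.1 - 262.67
= 4.4300

4.4300


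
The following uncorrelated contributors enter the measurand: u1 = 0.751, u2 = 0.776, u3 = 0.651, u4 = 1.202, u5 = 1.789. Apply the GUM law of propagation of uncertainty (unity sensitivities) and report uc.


uc = sqrt(0.751^2 + 0.776^2 + 0.651^2 + 1.202^2 + 1.789^2)
uc = sqrt(6.235303)
uc = 2.4971

2.4971


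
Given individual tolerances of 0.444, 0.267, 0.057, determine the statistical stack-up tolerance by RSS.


RSS = sqrt(0.444^2 + 0.267^2 + 0.057^2)
= sqrt(0.271674)
= 0.5212

0.5212


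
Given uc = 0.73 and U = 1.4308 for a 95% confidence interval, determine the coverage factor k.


k = U / uc
k = 1.4308 / 0.73
k = 1.96

1.96


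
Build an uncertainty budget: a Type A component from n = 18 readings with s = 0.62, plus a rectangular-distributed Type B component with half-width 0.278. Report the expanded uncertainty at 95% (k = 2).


u_A = s / sqrt(n) = 0.62 / sqrt(18) = 0.1461354
u_B = half_width / sqrt(3) = 0.278 / sqrt(3) = 0.16050337
uc = sqrt(u_A^2 + u_B^2) = sqrt(0.1461354^2 + 0.16050337^2) = 0.21706425
U = k * uc = 2 * 0.21706425
U = 0.4341

0.4341


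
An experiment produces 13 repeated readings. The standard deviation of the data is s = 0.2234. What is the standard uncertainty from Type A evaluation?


u_A = s / sqrt(n)
u_A = 0.2234 / sqrt(13)
u_A = 0.2234 / 3.6055513
u_A = 0.0620

0.0620


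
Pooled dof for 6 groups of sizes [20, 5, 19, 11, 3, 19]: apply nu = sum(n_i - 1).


nu = sum_i (n_i - 1)
nu = ((20 - 1) + (5 - 1) + (19 - 1) + (11 - 1) + (3 - 1) + (19 - 1))
nu = 19 + 4 + 18 + 10 + 2 + 18
nu = 71

71


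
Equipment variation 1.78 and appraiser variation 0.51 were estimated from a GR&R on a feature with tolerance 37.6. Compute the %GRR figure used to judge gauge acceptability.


GRR = sqrt(EV^2 + AV^2) = sqrt(1.78^2 + 0.51^2) = 1.8516209
%GRR = GRR / tol * 100 = 1.8516209 / 37.6 * 100
%GRR = 4.9245

4.9245


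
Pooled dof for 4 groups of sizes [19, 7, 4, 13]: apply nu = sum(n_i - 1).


nu = sum_i (n_i - 1)
nu = ((19 - 1) + (7 - 1) + (4 - 1) + (13 - 1))
nu = 18 + 6 + 3 + 12
nu = 39

39


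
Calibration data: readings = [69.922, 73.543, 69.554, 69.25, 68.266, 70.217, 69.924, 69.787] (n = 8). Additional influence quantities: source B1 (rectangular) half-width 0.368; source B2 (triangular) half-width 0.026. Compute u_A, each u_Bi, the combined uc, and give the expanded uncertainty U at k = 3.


mean = (69.922 + 73.543 + 69.554 + 69.25 + 68.266 + 70.217 + 69.924 + 69.787) / 8 = 70.057875
s = sqrt(sum((x - mean)^2)/(n-1)) = 1.5305715
u_A = s / sqrt(n) = 1.5305715 / sqrt(8) = 0.54113874
u_B1 = 0.368 / sqrt(3) = 0.2124649
u_B2 = 0.026 / sqrt(6) = 0.010614456
uc = sqrt(0.54113874^2 + 0.2124649^2 + 0.010614456^2) = 0.58145089
U = k * uc = 3 * 0.58145089
U = 1.7444

1.7444


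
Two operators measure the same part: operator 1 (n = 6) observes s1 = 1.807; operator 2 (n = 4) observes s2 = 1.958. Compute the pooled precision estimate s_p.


s_p = sqrt(((n1-1)*s1^2 + (n2-1)*s2^2) / (n1+n2-2))
numerator = (6-1)*1.807^2 + (4-1)*1.958^2 = 16.326245 + 11.501292 = 27.827537
denominator = 6 + 4 - 2 = 8
s_p^2 = 27.827537 / 8 = 3.4784421
s_p = sqrt(3.4784421) = 1.8651

1.8651


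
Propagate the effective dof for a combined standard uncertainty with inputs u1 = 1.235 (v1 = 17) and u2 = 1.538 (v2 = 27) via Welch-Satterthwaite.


uc = sqrt(u1^2 + u2^2) = sqrt(1.235^2 + 1.538^2) = 1.9724779
v_eff = uc^4 / (u1^4/v1 + u2^4/v2)
= 1.9724779^4 / (1.235^4/17 + 1.538^4/27)
= 15.137306 / 0.34407611
v_eff = 43.9941

43.9941


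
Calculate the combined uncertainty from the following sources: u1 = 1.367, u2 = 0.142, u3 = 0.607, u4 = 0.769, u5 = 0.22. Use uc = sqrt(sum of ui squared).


uc = sqrt(1.367^2 + 0.142^2 + 0.607^2 + 0.769^2 + 0.22^2)
uc = sqrt(2.897063)
uc = 1.7021

1.7021


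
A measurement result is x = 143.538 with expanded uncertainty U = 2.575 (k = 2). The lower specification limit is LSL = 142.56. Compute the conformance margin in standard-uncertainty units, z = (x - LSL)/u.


u = U / k = 2.575 / 2 = 1.2875
margin = |LSL - x| = |142.56 - 143.538| = 0.978
z = margin / u = 0.978 / 1.2875
z = 0.7596

0.7596


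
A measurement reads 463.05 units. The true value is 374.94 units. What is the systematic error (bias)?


Systematic error = measured - true
= 463.05 - 374.94
= 88.1100

88.1100


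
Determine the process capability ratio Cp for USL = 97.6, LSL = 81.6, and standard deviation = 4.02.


Cp = (USL - LSL) / (6 * sigma)
= (97.6 - 81.6) / (6 * 4.02)
= 16.0000 / 24.1200
= 0.6633

0.6633


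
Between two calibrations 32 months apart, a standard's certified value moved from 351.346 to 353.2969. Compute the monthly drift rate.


rate = (v2 - v1) / months
= (353.2969 - 351.346) / 32
= 1.9509 / 32
= 0.0610

0.0610


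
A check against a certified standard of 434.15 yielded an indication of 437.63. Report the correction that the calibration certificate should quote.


Correction = standard - reading
= 434.15 - 437.63
= -3.4800

-3.4800


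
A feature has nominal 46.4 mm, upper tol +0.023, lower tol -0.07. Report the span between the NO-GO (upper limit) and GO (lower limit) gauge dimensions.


GO = nominal - lower_tol (smallest hole = maximum material condition)
GO = 46.4 - 0.07 = 46.33
NO-GO = nominal + upper_tol (largest hole = least material condition)
NO-GO = 46.4 + 0.023 = 46.423
spread = NO-GO - GO = 46.423 - 46.33 = 0.0930

0.0930


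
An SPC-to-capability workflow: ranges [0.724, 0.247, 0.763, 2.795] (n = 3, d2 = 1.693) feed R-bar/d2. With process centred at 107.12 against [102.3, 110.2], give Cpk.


R_bar = (0.724 + 0.247 + 0.763 + 2.795) / 4 = 1.13225
sigma = R_bar / d2 = 1.13225 / 1.693 = 0.66878323
Cp = (USL - LSL)/(6*sigma) = (110.2 - 102.3)/(6*0.66878323) = 1.9687
Cpu = (110.2 - 107.12)/(3*0.66878323) = 1.5351
Cpl = (107.12 - 102.3)/(3*0.66878323) = 2.4024
Cpk = min(Cpu, Cpl) = 1.5351

1.5351


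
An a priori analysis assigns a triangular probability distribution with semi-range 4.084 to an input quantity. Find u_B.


u_B = half_width / sqrt(6)
u_B = 4.084 / 2.4494897
u_B = 1.6673

1.6673


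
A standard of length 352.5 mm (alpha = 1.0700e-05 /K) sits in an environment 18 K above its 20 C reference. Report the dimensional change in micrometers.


dL = L * alpha * dT
= 352.5 * 1.0700e-05 * 18
= 0.0678915 mm
dL_um = 0.0678915 * 1000 = 67.8915 um

67.8915


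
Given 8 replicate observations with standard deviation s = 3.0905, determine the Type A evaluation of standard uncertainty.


u_A = s / sqrt(n)
u_A = 3.0905 / sqrt(8)
u_A = 3.0905 / 2.8284271
u_A = 1.0927

1.0927


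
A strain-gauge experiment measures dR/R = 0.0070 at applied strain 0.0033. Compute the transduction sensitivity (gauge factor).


GF = (dR/R) / epsilon
= 0.0070 / 0.0033
= 2.1212

2.1212


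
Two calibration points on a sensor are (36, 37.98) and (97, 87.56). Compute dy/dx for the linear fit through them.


slope = (y2 - y1) / (x2 - x1)
= (87.56 - 37.98) / (97 - 36)
= 49.5800 / 61
= 0.8128

0.8128


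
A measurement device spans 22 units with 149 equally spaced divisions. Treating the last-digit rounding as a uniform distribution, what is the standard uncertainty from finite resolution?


resolution = range / divisions
resolution = 22 / 149 = 0.14765101
u_res = resolution / (2*sqrt(3))
u_res = 0.14765101 / 3.4641016
u_res = 0.0426

0.0426


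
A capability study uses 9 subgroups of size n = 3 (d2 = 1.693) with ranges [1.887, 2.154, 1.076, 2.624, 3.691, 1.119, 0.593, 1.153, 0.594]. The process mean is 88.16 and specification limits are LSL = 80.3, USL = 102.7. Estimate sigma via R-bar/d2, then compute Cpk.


R_bar = (1.887 + 2.154 + 1.076 + 2.624 + 3.691 + 1.119 + 0.593 + 1.153 + 0.594) / 9 = 1.6545556
sigma = R_bar / d2 = 1.6545556 / 1.693 = 0.97729214
Cp = (USL - LSL)/(6*sigma) = (102.7 - 80.3)/(6*0.97729214) = 3.8201
Cpu = (102.7 - 88.16)/(3*0.97729214) = 4.9593
Cpl = (88.16 - 80.3)/(3*0.97729214) = 2.6809
Cpk = min(Cpu, Cpl) = 2.6809

2.6809


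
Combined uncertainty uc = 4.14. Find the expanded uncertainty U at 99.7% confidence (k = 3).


U = k * uc
U = 3 * 4.14
U = 12.4200

12.4200


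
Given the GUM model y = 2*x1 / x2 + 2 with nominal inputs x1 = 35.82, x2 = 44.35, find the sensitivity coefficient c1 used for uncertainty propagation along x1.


y = 2*x1 / x2 + 2
dy/dx1 = 2/x2
Evaluate at x2 = 44.35: c1 = 2 / 44.35
c1 = 0.0451

0.0451


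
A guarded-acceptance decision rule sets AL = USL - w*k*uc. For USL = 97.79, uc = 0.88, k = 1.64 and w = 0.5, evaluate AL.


U = k * uc = 1.64 * 0.88 = 1.4432
guard band g = w * U = 0.5 * 1.4432 = 0.7216
AL = USL - g = 97.79 - 0.7216
AL = 97.0684

97.0684


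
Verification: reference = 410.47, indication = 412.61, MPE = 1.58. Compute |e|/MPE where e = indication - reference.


e = indication - reference = 412.61 - 410.47 = 2.1400
|e| = 2.1400
ratio = |e| / MPE = 2.1400 / 1.58
ratio = 1.3544

1.3544


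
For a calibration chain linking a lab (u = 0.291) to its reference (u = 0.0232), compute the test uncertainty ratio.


TUR = u_lab / u_ref
= 0.291 / 0.0232
= 12.5431

12.5431


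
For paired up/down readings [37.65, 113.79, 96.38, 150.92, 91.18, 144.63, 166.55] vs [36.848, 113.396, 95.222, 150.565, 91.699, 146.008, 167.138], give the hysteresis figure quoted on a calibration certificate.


|37.65 - 36.848| = 0.8020
|113.79 - 113.396| = 0.3940
|96.38 - 95.222| = 1.1580
|150.92 - 150.565| = 0.3550
|91.18 - 91.699| = 0.5190
|144.63 - 146.008| = 1.3780
|166.55 - 167.138| = 0.5880
hysteresis = max(diffs) = 1.3780

1.3780


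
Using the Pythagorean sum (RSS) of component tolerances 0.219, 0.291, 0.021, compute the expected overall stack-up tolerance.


RSS = sqrt(0.219^2 + 0.291^2 + 0.021^2)
= sqrt(0.133083)
= 0.3648

0.3648


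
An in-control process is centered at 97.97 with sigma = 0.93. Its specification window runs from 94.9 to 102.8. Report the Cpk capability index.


Cpu = (USL - mean) / (3*sigma) = (102.8 - 97.97) / (3*0.93) = 1.7312
Cpl = (mean - LSL) / (3*sigma) = (97.97 - 94.9) / (3*0.93) = 1.1004
Cpk = min(Cpu, Cpl) = 1.1004

1.1004


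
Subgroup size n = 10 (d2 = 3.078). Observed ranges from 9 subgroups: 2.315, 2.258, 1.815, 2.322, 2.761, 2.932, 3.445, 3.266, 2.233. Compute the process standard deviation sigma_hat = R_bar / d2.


R_bar = (2.315 + 2.258 + 1.815 + 2.322 + 2.761 + 2.932 + 3.445 + 3.266 + 2.233) / 9
R_bar = 23.347 / 9 = 2.5941111
sigma_hat = R_bar / d2 = 2.5941111 / 3.078 = 0.8428

0.8428


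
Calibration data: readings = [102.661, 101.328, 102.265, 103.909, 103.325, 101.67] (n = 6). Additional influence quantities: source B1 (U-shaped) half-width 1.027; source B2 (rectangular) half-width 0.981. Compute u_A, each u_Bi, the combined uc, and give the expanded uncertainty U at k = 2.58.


mean = (102.661 + 101.328 + 102.265 + 103.909 + 103.325 + 101.67) / 6 = 102.5263333
s = sqrt(sum((x - mean)^2)/(n-1)) = 0.98034436
u_A = s / sqrt(n) = 0.98034436 / sqrt(6) = 0.40022391
u_B1 = 1.027 / sqrt(2) = 0.72619866
u_B2 = 0.981 / sqrt(3) = 0.56638061
uc = sqrt(0.40022391^2 + 0.72619866^2 + 0.56638061^2) = 1.0041567
U = k * uc = 2.58 * 1.0041567
U = 2.5907

2.5907


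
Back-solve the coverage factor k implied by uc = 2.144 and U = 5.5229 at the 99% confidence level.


k = U / uc
k = 5.5229 / 2.144
k = 2.576

2.576


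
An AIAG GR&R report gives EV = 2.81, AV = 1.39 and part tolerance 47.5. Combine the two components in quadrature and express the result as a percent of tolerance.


GRR = sqrt(EV^2 + AV^2) = sqrt(2.81^2 + 1.39^2) = 3.134996
%GRR = GRR / tol * 100 = 3.134996 / 47.5 * 100
%GRR = 6.6000

6.6000


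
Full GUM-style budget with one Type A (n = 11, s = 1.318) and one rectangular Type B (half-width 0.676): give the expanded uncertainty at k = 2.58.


u_A = s / sqrt(n) = 1.318 / sqrt(11) = 0.39739195
u_B = half_width / sqrt(3) = 0.676 / sqrt(3) = 0.39028878
uc = sqrt(u_A^2 + u_B^2) = sqrt(0.39739195^2 + 0.39028878^2) = 0.55699703
U = k * uc = 2.58 * 0.55699703
U = 1.4371

1.4371


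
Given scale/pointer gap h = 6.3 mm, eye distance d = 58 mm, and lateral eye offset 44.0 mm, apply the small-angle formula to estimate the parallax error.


error = h * offset / d
= 6.3 * 44.0 / 58
= 4.7793

4.7793


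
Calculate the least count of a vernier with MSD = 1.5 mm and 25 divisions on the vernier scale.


LC = MSD / n_div
= 1.5 / 25
= 0.0600

0.0600


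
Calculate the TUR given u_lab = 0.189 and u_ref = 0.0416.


TUR = u_lab / u_ref
= 0.189 / 0.0416
= 4.5433

4.5433


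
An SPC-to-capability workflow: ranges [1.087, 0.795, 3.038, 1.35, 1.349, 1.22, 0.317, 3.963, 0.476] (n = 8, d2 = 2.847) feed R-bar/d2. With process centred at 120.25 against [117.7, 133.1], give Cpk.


R_bar = (1.087 + 0.795 + 3.038 + 1.35 + 1.349 + 1.22 + 0.317 + 3.963 + 0.476) / 9 = 1.5105556
sigma = R_bar / d2 = 1.5105556 / 2.847 = 0.53057801
Cp = (USL - LSL)/(6*sigma) = (133.1 - 117.7)/(6*0.53057801) = 4.8375
Cpu = (133.1 - 120.25)/(3*0.53057801) = 8.0730
Cpl = (120.25 - 117.7)/(3*0.53057801) = 1.6020
Cpk = min(Cpu, Cpl) = 1.6020

1.6020


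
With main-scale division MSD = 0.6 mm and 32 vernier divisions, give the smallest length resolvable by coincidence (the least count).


LC = MSD / n_div
= 0.6 / 32
= 0.0187

0.0187


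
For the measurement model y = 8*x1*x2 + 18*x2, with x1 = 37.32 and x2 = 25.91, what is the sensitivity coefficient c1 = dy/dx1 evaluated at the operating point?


y = 8*x1*x2 + 18*x2
dy/dx1 = 8*x2
Evaluate at x2 = 25.91: c1 = 8 * 25.91
c1 = 207.2800

207.2800


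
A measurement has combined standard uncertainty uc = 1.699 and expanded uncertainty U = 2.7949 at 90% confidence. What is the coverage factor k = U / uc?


k = U / uc
k = 2.7949 / 1.699
k = 1.645

1.645


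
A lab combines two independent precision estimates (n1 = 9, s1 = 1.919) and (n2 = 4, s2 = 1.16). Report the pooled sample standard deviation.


s_p = sqrt(((n1-1)*s1^2 + (n2-1)*s2^2) / (n1+n2-2))
numerator = (9-1)*1.919^2 + (4-1)*1.16^2 = 29.460488 + 4.0368 = 33.497288
denominator = 9 + 4 - 2 = 11
s_p^2 = 33.497288 / 11 = 3.045208
s_p = sqrt(3.045208) = 1.7451

1.7451


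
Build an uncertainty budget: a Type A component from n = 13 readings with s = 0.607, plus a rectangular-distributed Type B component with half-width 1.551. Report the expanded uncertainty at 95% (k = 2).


u_A = s / sqrt(n) = 0.607 / sqrt(13) = 0.16835151
u_B = half_width / sqrt(3) = 1.551 / sqrt(3) = 0.89547027
uc = sqrt(u_A^2 + u_B^2) = sqrt(0.16835151^2 + 0.89547027^2) = 0.91115818
U = k * uc = 2 * 0.91115818
U = 1.8223

1.8223


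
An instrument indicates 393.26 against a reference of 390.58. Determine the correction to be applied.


Correction = standard - reading
= 390.58 - 393.26
= -2.6800

-2.6800


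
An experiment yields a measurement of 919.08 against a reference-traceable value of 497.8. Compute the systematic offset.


Systematic error = measured - true
= 919.08 - 497.8
= 421.2800

421.2800


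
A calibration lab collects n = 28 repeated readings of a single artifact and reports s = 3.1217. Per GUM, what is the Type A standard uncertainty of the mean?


u_A = s / sqrt(n)
u_A = 3.1217 / sqrt(28)
u_A = 3.1217 / 5.2915026
u_A = 0.5899

0.5899


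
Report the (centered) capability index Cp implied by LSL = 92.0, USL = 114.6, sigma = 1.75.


Cp = (USL - LSL) / (6 * sigma)
= (114.6 - 92.0) / (6 * 1.75)
= 22.6000 / 10.5000
= 2.1524

2.1524


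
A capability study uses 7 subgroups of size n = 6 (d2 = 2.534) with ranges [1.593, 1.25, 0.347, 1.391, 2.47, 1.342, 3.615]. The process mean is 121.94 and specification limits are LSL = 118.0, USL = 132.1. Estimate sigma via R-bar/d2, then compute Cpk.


R_bar = (1.593 + 1.25 + 0.347 + 1.391 + 2.47 + 1.342 + 3.615) / 7 = 1.7154286
sigma = R_bar / d2 = 1.7154286 / 2.534 = 0.67696472
Cp = (USL - LSL)/(6*sigma) = (132.1 - 118.0)/(6*0.67696472) = 3.4714
Cpu = (132.1 - 121.94)/(3*0.67696472) = 5.0027
Cpl = (121.94 - 118.0)/(3*0.67696472) = 1.9400
Cpk = min(Cpu, Cpl) = 1.9400

1.9400


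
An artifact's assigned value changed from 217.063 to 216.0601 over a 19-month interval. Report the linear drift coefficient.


rate = (v2 - v1) / months
= (216.0601 - 217.063) / 19
= -1.0029 / 19
= -0.0528

-0.0528


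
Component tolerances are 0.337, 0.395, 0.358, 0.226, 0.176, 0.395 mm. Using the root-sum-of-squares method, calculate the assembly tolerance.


RSS = sqrt(0.337^2 + 0.395^2 + 0.358^2 + 0.226^2 + 0.176^2 + 0.395^2)
= sqrt(0.635835)
= 0.7974

0.7974


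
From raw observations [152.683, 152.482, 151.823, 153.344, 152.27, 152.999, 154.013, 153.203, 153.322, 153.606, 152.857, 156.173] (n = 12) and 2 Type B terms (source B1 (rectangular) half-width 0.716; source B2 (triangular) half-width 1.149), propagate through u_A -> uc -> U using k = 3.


mean = (152.683 + 152.482 + 151.823 + 153.344 + 152.27 + 152.999 + 154.013 + 153.203 + 153.322 + 153.606 + 152.857 + 156.173) / 12 = 153.23125
s = sqrt(sum((x - mean)^2)/(n-1)) = 1.1033147
u_A = s / sqrt(n) = 1.1033147 / sqrt(12) = 0.31849952
u_B1 = 0.716 / sqrt(3) = 0.41338279
u_B2 = 1.149 / sqrt(6) = 0.46907729
uc = sqrt(0.31849952^2 + 0.41338279^2 + 0.46907729^2) = 0.70168424
U = k * uc = 3 * 0.70168424
U = 2.1051

2.1051


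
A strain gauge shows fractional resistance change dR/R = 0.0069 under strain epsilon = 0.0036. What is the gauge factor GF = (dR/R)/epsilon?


GF = (dR/R) / epsilon
= 0.0069 / 0.0036
= 1.9167

1.9167


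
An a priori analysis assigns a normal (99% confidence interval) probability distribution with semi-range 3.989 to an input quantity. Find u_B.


u_B = half_width / 2.576
u_B = 3.989 / 2.576
u_B = 1.5485

1.5485


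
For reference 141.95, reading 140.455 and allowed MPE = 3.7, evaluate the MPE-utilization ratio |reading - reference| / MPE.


e = indication - reference = 140.455 - 141.95 = -1.4950
|e| = 1.4950
ratio = |e| / MPE = 1.4950 / 3.7
ratio = 0.4041

0.4041


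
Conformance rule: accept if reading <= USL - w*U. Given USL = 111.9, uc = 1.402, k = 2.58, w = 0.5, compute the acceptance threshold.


U = k * uc = 2.58 * 1.402 = 3.61716
guard band g = w * U = 0.5 * 3.61716 = 1.80858
AL = USL - g = 111.9 - 1.80858
AL = 110.0914

110.0914


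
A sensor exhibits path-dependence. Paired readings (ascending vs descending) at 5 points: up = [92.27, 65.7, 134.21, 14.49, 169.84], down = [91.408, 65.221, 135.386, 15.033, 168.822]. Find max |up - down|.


|92.27 - 91.408| = 0.8620
|65.7 - 65.221| = 0.4790
|134.21 - 135.386| = 1.1760
|14.49 - 15.033| = 0.5430
|169.84 - 168.822| = 1.0180
hysteresis = max(diffs) = 1.1760

1.1760


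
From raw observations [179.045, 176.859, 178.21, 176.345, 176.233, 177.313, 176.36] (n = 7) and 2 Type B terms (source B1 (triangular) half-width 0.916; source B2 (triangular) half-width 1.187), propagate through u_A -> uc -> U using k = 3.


mean = (179.045 + 176.859 + 178.21 + 176.345 + 176.233 + 177.313 + 176.36) / 7 = 177.195
s = sqrt(sum((x - mean)^2)/(n-1)) = 1.0742993
u_A = s / sqrt(n) = 1.0742993 / sqrt(7) = 0.40604697
u_B1 = 0.916 / sqrt(6) = 0.37395543
u_B2 = 1.187 / sqrt(6) = 0.48459072
uc = sqrt(0.40604697^2 + 0.37395543^2 + 0.48459072^2) = 0.73453725
U = k * uc = 3 * 0.73453725
U = 2.2036

2.2036


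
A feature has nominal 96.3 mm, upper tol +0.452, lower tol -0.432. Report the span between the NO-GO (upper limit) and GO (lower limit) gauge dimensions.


GO = nominal - lower_tol (smallest hole = maximum material condition)
GO = 96.3 - 0.432 = 95.868
NO-GO = nominal + upper_tol (largest hole = least material condition)
NO-GO = 96.3 + 0.452 = 96.752
spread = NO-GO - GO = 96.752 - 95.868 = 0.8840

0.8840


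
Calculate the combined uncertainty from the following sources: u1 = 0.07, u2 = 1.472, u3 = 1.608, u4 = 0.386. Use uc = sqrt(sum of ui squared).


uc = sqrt(0.07^2 + 1.472^2 + 1.608^2 + 0.386^2)
uc = sqrt(4.906344)
uc = 2.2150

2.2150


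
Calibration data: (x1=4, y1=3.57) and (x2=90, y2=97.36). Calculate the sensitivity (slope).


slope = (y2 - y1) / (x2 - x1)
= (97.36 - 3.57) / (90 - 4)
= 93.7900 / 86
= 1.0906

1.0906


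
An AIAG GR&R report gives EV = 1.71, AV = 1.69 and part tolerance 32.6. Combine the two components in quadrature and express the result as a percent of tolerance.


GRR = sqrt(EV^2 + AV^2) = sqrt(1.71^2 + 1.69^2) = 2.4042047
%GRR = GRR / tol * 100 = 2.4042047 / 32.6 * 100
%GRR = 7.3749

7.3749


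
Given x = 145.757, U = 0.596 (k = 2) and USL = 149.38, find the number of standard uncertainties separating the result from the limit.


u = U / k = 0.596 / 2 = 0.298
margin = |USL - x| = |149.38 - 145.757| = 3.623
z = margin / u = 3.623 / 0.298
z = 12.1577

12.1577


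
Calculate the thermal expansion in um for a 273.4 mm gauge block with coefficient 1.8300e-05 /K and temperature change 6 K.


dL = L * alpha * dT
= 273.4 * 1.8300e-05 * 6
= 0.0300193 mm
dL_um = 0.0300193 * 1000 = 30.0193 um

30.0193


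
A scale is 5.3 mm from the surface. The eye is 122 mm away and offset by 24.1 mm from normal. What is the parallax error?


error = h * offset / d
= 5.3 * 24.1 / 122
= 1.0470

1.0470


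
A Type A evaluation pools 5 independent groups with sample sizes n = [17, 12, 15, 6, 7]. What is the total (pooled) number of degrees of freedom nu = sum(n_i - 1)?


nu = sum_i (n_i - 1)
nu = ((17 - 1) + (12 - 1) + (15 - 1) + (6 - 1) + (7 - 1))
nu = 16 + 11 + 14 + 5 + 6
nu = 52

52


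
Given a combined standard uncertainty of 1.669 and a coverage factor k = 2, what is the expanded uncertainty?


U = k * uc
U = 2 * 1.669
U = 3.3380

3.3380


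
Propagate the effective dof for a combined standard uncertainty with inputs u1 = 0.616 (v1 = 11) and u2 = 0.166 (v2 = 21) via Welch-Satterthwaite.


uc = sqrt(u1^2 + u2^2) = sqrt(0.616^2 + 0.166^2) = 0.63797492
v_eff = uc^4 / (u1^4/v1 + u2^4/v2)
= 0.63797492^4 / (0.616^4/11 + 0.166^4/21)
= 0.16565877 / 0.013125873
v_eff = 12.6208

12.6208


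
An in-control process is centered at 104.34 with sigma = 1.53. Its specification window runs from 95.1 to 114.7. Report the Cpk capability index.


Cpu = (USL - mean) / (3*sigma) = (114.7 - 104.34) / (3*1.53) = 2.2571
Cpl = (mean - LSL) / (3*sigma) = (104.34 - 95.1) / (3*1.53) = 2.0131
Cpk = min(Cpu, Cpl) = 2.0131

2.0131


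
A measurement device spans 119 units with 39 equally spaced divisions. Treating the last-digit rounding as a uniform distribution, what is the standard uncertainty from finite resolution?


resolution = range / divisions
resolution = 119 / 39 = 3.0512821
u_res = resolution / (2*sqrt(3))
u_res = 3.0512821 / 3.4641016
u_res = 0.8808

0.8808


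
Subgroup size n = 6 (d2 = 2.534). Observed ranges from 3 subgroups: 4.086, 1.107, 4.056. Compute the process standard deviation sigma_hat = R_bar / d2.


R_bar = (4.086 + 1.107 + 4.056) / 3
R_bar = 9.249 / 3 = 3.083
sigma_hat = R_bar / d2 = 3.083 / 2.534 = 1.2167

1.2167


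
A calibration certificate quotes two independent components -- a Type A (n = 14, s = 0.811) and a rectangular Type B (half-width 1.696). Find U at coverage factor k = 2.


u_A = s / sqrt(n) = 0.811 / sqrt(14) = 0.21674887
u_B = half_width / sqrt(3) = 1.696 / sqrt(3) = 0.97918606
uc = sqrt(u_A^2 + u_B^2) = sqrt(0.21674887^2 + 0.97918606^2) = 1.0028885
U = k * uc = 2 * 1.0028885
U = 2.0058

2.0058


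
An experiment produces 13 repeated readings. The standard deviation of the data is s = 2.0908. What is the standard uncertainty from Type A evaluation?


u_A = s / sqrt(n)
u_A = 2.0908 / sqrt(13)
u_A = 2.0908 / 3.6055513
u_A = 0.5799

0.5799


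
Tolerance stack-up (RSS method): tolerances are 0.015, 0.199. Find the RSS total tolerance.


RSS = sqrt(0.015^2 + 0.199^2)
= sqrt(0.039826)
= 0.1996

0.1996


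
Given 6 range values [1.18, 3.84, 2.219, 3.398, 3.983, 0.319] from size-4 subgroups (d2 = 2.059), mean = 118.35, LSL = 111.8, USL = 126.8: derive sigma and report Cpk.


R_bar = (1.18 + 3.84 + 2.219 + 3.398 + 3.983 + 0.319) / 6 = 2.4898333
sigma = R_bar / d2 = 2.4898333 / 2.059 = 1.209244
Cp = (USL - LSL)/(6*sigma) = (126.8 - 111.8)/(6*1.209244) = 2.0674
Cpu = (126.8 - 118.35)/(3*1.209244) = 2.3293
Cpl = (118.35 - 111.8)/(3*1.209244) = 1.8055
Cpk = min(Cpu, Cpl) = 1.8055

1.8055


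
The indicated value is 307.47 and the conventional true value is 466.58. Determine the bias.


Systematic error = measured - true
= 307.47 - 466.58
= -159.1100

-159.1100


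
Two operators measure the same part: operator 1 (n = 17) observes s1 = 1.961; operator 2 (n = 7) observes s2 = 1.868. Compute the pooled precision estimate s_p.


s_p = sqrt(((n1-1)*s1^2 + (n2-1)*s2^2) / (n1+n2-2))
numerator = (17-1)*1.961^2 + (7-1)*1.868^2 = 61.528336 + 20.936544 = 82.46488
denominator = 17 + 7 - 2 = 22
s_p^2 = 82.46488 / 22 = 3.7484036
s_p = sqrt(3.7484036) = 1.9361

1.9361


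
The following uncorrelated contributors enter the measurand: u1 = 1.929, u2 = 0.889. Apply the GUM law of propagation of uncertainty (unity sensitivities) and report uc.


uc = sqrt(1.929^2 + 0.889^2)
uc = sqrt(4.511362)
uc = 2.1240

2.1240


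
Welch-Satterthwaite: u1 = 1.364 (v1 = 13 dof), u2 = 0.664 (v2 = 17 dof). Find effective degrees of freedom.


uc = sqrt(u1^2 + u2^2) = sqrt(1.364^2 + 0.664^2) = 1.5170339
v_eff = uc^4 / (u1^4/v1 + u2^4/v2)
= 1.5170339^4 / (1.364^4/13 + 0.664^4/17)
= 5.2964045 / 0.27769969
v_eff = 19.0724

19.0724


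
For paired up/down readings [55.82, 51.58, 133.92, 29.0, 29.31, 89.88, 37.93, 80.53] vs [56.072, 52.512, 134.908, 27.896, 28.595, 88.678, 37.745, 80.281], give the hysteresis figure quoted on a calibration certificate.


|55.82 - 56.072| = 0.2520
|51.58 - 52.512| = 0.9320
|133.92 - 134.908| = 0.9880
|29.0 - 27.896| = 1.1040
|29.31 - 28.595| = 0.7150
|89.88 - 88.678| = 1.2020
|37.93 - 37.745| = 0.1850
|80.53 - 80.281| = 0.2490
hysteresis = max(diffs) = 1.2020

1.2020
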